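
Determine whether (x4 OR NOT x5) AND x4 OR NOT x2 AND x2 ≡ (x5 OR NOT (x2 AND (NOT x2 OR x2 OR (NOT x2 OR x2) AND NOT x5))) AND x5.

E1: (x4 OR NOT x5) AND x4 OR NOT x2 AND x2
    = x4 OR NOT x2 AND x2   [absorption]
    = x4   [complement / identity]
E2: (x5 OR NOT (x2 AND (NOT x2 OR x2 OR (NOT x2 OR x2) AND NOT x5))) AND x5
    = (x5 OR NOT (x2 AND (NOT x2 OR x2))) AND x5   [absorption]
    = (x5 OR NOT x2) AND x5   [complement / identity]
    = x5   [absorption]
These differ: at x2=1, x4=1, x5=0, E1 = 1 but E2 = 0.

No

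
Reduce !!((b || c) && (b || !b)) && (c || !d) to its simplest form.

c || b && !d

!!((b || c) && (b || !b)) && (c || !d)
= (b || c) && (b || !b) && (c || !d)
= (b || c) && (c || !d)
= c || b && !d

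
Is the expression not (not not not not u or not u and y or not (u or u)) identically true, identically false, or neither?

not (not not not not u or not u and y or not (u or u))
= not (not not not not u or not u and y or not u)   [idempotence]
= not (not not not not u or not u)   [absorption]
= not (not not u or not u)   [double negation]
= not u and u   [De Morgan]
= False   [complement]

identically false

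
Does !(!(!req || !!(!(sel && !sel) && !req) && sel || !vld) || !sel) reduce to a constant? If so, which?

no

!(!(!req || !!(!(sel && !sel) && !req) && sel || !vld) || !sel)
= (!req || !!(!(sel && !sel) && !req) && sel || !vld) && sel   (De Morgan)
= (!req || !(sel && !sel || req) && sel || !vld) && sel   (De Morgan)
= (!req || !req && sel || !vld) && sel   (complement / identity)
= (!req || !vld) && sel   (absorption)
This depends on req, sel, vld, so it is not a constant.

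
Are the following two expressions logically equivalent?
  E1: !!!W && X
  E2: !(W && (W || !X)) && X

E1: !!!W && X
    = !W && X   — double negation
E2: !(W && (W || !X)) && X
    = !W && X   — absorption
Both reduce to !W && X, so they are equivalent.

Yes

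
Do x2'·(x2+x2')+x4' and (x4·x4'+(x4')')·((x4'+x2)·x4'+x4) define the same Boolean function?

No

E1: x2'·(x2+x2')+x4'
    = x2'+x4'   — complement / identity
E2: (x4·x4'+(x4')')·((x4'+x2)·x4'+x4)
    = (x4·x4'+(x4')')·(x4'+x4)   — absorption
    = (x4·x4'+x4)·(x4'+x4)   — double negation
    = x4·(x4'+x4)   — complement / identity
    = x4   — complement / identity
These differ: at x2=1, x4=0, E1 = 1 but E2 = 0.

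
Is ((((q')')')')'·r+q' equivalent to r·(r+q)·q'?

E1: ((((q')')')')'·r+q'
    = ((q')')'·r+q'   [double negation]
    = q'·r+q'   [double negation]
    = q'   [absorption]
E2: r·(r+q)·q'
    = r·q'   [absorption]
These differ: at q=0, r=0, E1 = 1 but E2 = 0.

No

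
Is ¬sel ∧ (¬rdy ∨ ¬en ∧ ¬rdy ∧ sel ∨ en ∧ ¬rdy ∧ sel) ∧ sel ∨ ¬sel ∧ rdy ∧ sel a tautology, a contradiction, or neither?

¬sel ∧ (¬rdy ∨ ¬en ∧ ¬rdy ∧ sel ∨ en ∧ ¬rdy ∧ sel) ∧ sel ∨ ¬sel ∧ rdy ∧ sel
= sel ∧ (¬sel ∧ (¬rdy ∨ ¬en ∧ ¬rdy ∧ sel ∨ en ∧ ¬rdy ∧ sel) ∨ ¬sel ∧ rdy)   (distribution)
= sel ∧ (¬sel ∧ (¬rdy ∨ ¬rdy ∧ sel) ∨ ¬sel ∧ rdy)   (distribution)
= sel ∧ (¬sel ∧ ¬rdy ∨ ¬sel ∧ rdy)   (absorption)
= sel ∧ ¬sel   (distribution)
= False   (complement)

contradiction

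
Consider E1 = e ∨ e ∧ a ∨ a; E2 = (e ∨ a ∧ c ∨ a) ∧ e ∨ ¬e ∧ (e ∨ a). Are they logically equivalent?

E1: e ∨ e ∧ a ∨ a
    = e ∨ a   — absorption
E2: (e ∨ a ∧ c ∨ a) ∧ e ∨ ¬e ∧ (e ∨ a)
    = (e ∨ a) ∧ e ∨ ¬e ∧ (e ∨ a)   — absorption
    = e ∨ a   — distribution
Both reduce to e ∨ a, so they are equivalent.

Yes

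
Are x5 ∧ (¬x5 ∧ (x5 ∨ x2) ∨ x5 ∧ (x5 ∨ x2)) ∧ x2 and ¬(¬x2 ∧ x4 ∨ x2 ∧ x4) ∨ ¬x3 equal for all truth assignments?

E1: x5 ∧ (¬x5 ∧ (x5 ∨ x2) ∨ x5 ∧ (x5 ∨ x2)) ∧ x2
    = x5 ∧ (x5 ∨ x2) ∧ x2
    = x5 ∧ x2
E2: ¬(¬x2 ∧ x4 ∨ x2 ∧ x4) ∨ ¬x3
    = ¬x4 ∨ ¬x3
These differ: at x2=0, x3=0, x4=0, x5=0, E1 = 0 but E2 = 1.

No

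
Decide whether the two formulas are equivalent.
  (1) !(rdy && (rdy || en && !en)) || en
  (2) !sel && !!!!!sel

E1: !(rdy && (rdy || en && !en)) || en
    = !(rdy && rdy) || en   [complement / identity]
    = !rdy || en   [idempotence]
E2: !sel && !!!!!sel
    = !sel && !!!sel   [double negation]
    = !sel && !sel   [double negation]
    = !sel   [idempotence]
These differ: at en=0, rdy=0, sel=1, E1 = 1 but E2 = 0.

No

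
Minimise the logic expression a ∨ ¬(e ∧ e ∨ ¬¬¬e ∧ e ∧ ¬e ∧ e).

a ∨ ¬(e ∧ e ∨ ¬¬¬e ∧ e ∧ ¬e ∧ e)
= a ∨ ¬(e ∧ e ∨ ¬e ∧ e ∧ ¬e ∧ e)   [double negation]
= a ∨ ¬(e ∧ e ∨ ¬e ∧ e)   [idempotence]
= a ∨ ¬e   [distribution]

a ∨ ¬e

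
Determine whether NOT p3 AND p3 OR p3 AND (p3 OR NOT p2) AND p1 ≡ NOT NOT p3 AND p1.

E1: NOT p3 AND p3 OR p3 AND (p3 OR NOT p2) AND p1
    = NOT p3 AND p3 OR p3 AND p1
    = p3 AND p1
E2: NOT NOT p3 AND p1
    = p3 AND p1
Both reduce to p3 AND p1, so they are equivalent.

Yes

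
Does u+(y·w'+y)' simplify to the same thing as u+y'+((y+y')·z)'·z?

Yes

E1: u+(y·w'+y)'
    = u+y'   (absorption)
E2: u+y'+((y+y')·z)'·z
    = u+y'+z'·z   (complement / identity)
    = u+y'   (complement / identity)
Both reduce to u+y', so they are equivalent.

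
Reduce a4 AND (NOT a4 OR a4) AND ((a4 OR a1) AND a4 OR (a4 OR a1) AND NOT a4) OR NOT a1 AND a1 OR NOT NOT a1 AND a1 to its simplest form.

a4 OR a1

a4 AND (NOT a4 OR a4) AND ((a4 OR a1) AND a4 OR (a4 OR a1) AND NOT a4) OR NOT a1 AND a1 OR NOT NOT a1 AND a1
= a4 AND (NOT a4 OR a4) AND ((a4 OR a1) AND a4 OR (a4 OR a1) AND NOT a4) OR NOT a1 AND a1 OR a1 AND a1   — double negation
= a4 AND ((a4 OR a1) AND a4 OR (a4 OR a1) AND NOT a4) OR NOT a1 AND a1 OR a1 AND a1   — complement / identity
= a4 AND (a4 OR a1) OR NOT a1 AND a1 OR a1 AND a1   — distribution
= a4 AND (a4 OR a1) OR a1   — distribution
= a4 OR a1   — absorption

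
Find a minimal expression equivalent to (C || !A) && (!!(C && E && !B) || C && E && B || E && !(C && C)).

(C || !A) && (!!(C && E && !B) || C && E && B || E && !(C && C))
= (C || !A) && (!!(C && E && !B) || C && E && B || E && !C)
= (C || !A) && (C && E && !B || C && E && B || E && !C)
= (C || !A) && (C && E || E && !C)
= (C || !A) && E

(C || !A) && E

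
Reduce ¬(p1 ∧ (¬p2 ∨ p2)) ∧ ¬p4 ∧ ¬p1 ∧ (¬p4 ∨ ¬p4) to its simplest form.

¬(p1 ∧ (¬p2 ∨ p2)) ∧ ¬p4 ∧ ¬p1 ∧ (¬p4 ∨ ¬p4)
= ¬(p1 ∧ (¬p2 ∨ p2)) ∧ ¬p4 ∧ ¬p1 ∧ ¬p4   — idempotence
= ¬p1 ∧ ¬p4 ∧ ¬p1 ∧ ¬p4   — complement / identity
= ¬p1 ∧ ¬p4   — idempotence

¬p1 ∧ ¬p4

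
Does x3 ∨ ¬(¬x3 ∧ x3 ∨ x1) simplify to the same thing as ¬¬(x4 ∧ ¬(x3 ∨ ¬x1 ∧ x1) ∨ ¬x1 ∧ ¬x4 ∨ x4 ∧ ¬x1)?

No

E1: x3 ∨ ¬(¬x3 ∧ x3 ∨ x1)
    = x3 ∨ ¬x1   [complement / identity]
E2: ¬¬(x4 ∧ ¬(x3 ∨ ¬x1 ∧ x1) ∨ ¬x1 ∧ ¬x4 ∨ x4 ∧ ¬x1)
    = ¬¬(x4 ∧ ¬x3 ∨ ¬x1 ∧ ¬x4 ∨ x4 ∧ ¬x1)   [complement / identity]
    = x4 ∧ ¬x3 ∨ ¬x1 ∧ ¬x4 ∨ x4 ∧ ¬x1   [double negation]
    = x4 ∧ ¬x3 ∨ ¬x1   [distribution]
These differ: at x1=1, x3=1, x4=0, E1 = 1 but E2 = 0.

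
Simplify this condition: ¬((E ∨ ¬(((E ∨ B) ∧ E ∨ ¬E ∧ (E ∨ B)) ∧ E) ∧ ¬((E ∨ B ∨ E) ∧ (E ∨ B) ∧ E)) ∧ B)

¬B

¬((E ∨ ¬(((E ∨ B) ∧ E ∨ ¬E ∧ (E ∨ B)) ∧ E) ∧ ¬((E ∨ B ∨ E) ∧ (E ∨ B) ∧ E)) ∧ B)
= ¬((E ∨ ¬((E ∨ B) ∧ E) ∧ ¬((E ∨ B ∨ E) ∧ (E ∨ B) ∧ E)) ∧ B)   — distribution
= ¬((E ∨ ¬((E ∨ B) ∧ E) ∧ ¬((E ∨ B) ∧ E)) ∧ B)   — absorption
= ¬((E ∨ ¬((E ∨ B) ∧ E)) ∧ B)   — idempotence
= ¬((E ∨ ¬E) ∧ B)   — absorption
= ¬B   — complement / identity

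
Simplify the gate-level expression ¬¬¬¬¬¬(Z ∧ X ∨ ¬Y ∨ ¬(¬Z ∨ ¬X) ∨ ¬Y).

¬¬¬¬¬¬(Z ∧ X ∨ ¬Y ∨ ¬(¬Z ∨ ¬X) ∨ ¬Y)
= ¬¬¬¬¬¬(Z ∧ X ∨ ¬Y ∨ Z ∧ X ∨ ¬Y)   (De Morgan)
= ¬¬¬¬(Z ∧ X ∨ ¬Y ∨ Z ∧ X ∨ ¬Y)   (double negation)
= ¬¬(Z ∧ X ∨ ¬Y ∨ Z ∧ X ∨ ¬Y)   (double negation)
= Z ∧ X ∨ ¬Y ∨ Z ∧ X ∨ ¬Y   (double negation)
= Z ∧ X ∨ ¬Y   (idempotence)

Z ∧ X ∨ ¬Y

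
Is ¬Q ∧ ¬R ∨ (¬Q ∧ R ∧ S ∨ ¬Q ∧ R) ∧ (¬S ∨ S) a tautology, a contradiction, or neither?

¬Q ∧ ¬R ∨ (¬Q ∧ R ∧ S ∨ ¬Q ∧ R) ∧ (¬S ∨ S)
= ¬Q ∧ ¬R ∨ ¬Q ∧ R ∧ S ∨ ¬Q ∧ R   — complement / identity
= ¬Q ∧ ¬R ∨ ¬Q ∧ R   — absorption
= ¬Q   — distribution
This depends on Q, so it is not a constant.

neither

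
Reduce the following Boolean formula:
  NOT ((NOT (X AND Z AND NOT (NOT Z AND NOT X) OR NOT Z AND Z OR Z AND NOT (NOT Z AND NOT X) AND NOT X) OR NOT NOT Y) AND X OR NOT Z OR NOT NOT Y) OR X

NOT ((NOT (X AND Z AND NOT (NOT Z AND NOT X) OR NOT Z AND Z OR Z AND NOT (NOT Z AND NOT X) AND NOT X) OR NOT NOT Y) AND X OR NOT Z OR NOT NOT Y) OR X
= NOT ((NOT (X AND Z AND NOT (NOT Z AND NOT X) OR Z AND NOT (NOT Z AND NOT X) AND NOT X) OR NOT NOT Y) AND X OR NOT Z OR NOT NOT Y) OR X
= NOT ((NOT (Z AND NOT (NOT Z AND NOT X)) OR NOT NOT Y) AND X OR NOT Z OR NOT NOT Y) OR X
= NOT ((NOT (Z AND (Z OR X)) OR NOT NOT Y) AND X OR NOT Z OR NOT NOT Y) OR X
= NOT ((NOT Z OR NOT NOT Y) AND X OR NOT Z OR NOT NOT Y) OR X
= NOT (NOT Z OR NOT NOT Y) OR X
= Z AND NOT Y OR X

Z AND NOT Y OR X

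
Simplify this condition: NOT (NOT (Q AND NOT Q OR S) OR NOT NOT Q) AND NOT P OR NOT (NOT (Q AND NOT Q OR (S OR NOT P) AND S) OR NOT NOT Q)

NOT (NOT (Q AND NOT Q OR S) OR NOT NOT Q) AND NOT P OR NOT (NOT (Q AND NOT Q OR (S OR NOT P) AND S) OR NOT NOT Q)
= NOT (NOT (Q AND NOT Q OR S) OR NOT NOT Q) AND NOT P OR NOT (NOT (Q AND NOT Q OR S) OR NOT NOT Q)
= NOT (NOT (Q AND NOT Q OR S) OR NOT NOT Q)
= (Q AND NOT Q OR S) AND NOT Q
= S AND NOT Q

S AND NOT Q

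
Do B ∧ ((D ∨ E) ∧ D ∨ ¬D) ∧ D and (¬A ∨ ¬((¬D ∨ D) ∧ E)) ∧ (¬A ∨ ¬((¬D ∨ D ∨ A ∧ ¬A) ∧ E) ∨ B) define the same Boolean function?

E1: B ∧ ((D ∨ E) ∧ D ∨ ¬D) ∧ D
    = B ∧ (D ∨ ¬D) ∧ D
    = B ∧ D
E2: (¬A ∨ ¬((¬D ∨ D) ∧ E)) ∧ (¬A ∨ ¬((¬D ∨ D ∨ A ∧ ¬A) ∧ E) ∨ B)
    = (¬A ∨ ¬((¬D ∨ D) ∧ E)) ∧ (¬A ∨ ¬((¬D ∨ D) ∧ E) ∨ B)
    = ¬A ∨ ¬((¬D ∨ D) ∧ E)
    = ¬A ∨ ¬E
These differ: at A=0, B=0, D=0, E=0, E1 = 0 but E2 = 1.

No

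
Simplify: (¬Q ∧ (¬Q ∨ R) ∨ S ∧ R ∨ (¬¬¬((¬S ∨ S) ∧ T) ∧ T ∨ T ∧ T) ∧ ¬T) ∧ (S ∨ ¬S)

¬Q ∨ S ∧ R

(¬Q ∧ (¬Q ∨ R) ∨ S ∧ R ∨ (¬¬¬((¬S ∨ S) ∧ T) ∧ T ∨ T ∧ T) ∧ ¬T) ∧ (S ∨ ¬S)
= (¬Q ∨ S ∧ R ∨ (¬¬¬((¬S ∨ S) ∧ T) ∧ T ∨ T ∧ T) ∧ ¬T) ∧ (S ∨ ¬S)   (absorption)
= (¬Q ∨ S ∧ R ∨ (¬((¬S ∨ S) ∧ T) ∧ T ∨ T ∧ T) ∧ ¬T) ∧ (S ∨ ¬S)   (double negation)
= (¬Q ∨ S ∧ R ∨ (¬T ∧ T ∨ T ∧ T) ∧ ¬T) ∧ (S ∨ ¬S)   (complement / identity)
= (¬Q ∨ S ∧ R ∨ T ∧ ¬T) ∧ (S ∨ ¬S)   (distribution)
= (¬Q ∨ S ∧ R) ∧ (S ∨ ¬S)   (complement / identity)
= ¬Q ∨ S ∧ R   (complement / identity)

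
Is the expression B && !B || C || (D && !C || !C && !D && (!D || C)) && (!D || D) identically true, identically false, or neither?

identically true

B && !B || C || (D && !C || !C && !D && (!D || C)) && (!D || D)
= B && !B || C || (D && !C || !C && !D) && (!D || D)   — absorption
= B && !B || C || D && !C || !C && !D   — complement / identity
= B && !B || C || !C   — distribution
= C || !C   — complement / identity
= true   — complement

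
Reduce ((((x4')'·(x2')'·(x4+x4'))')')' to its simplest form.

((((x4')'·(x2')'·(x4+x4'))')')'
= ((x4')'·(x2')'·(x4+x4'))'   [double negation]
= ((x4')'·(x2')')'   [complement / identity]
= x4'+x2'   [De Morgan]

x4'+x2'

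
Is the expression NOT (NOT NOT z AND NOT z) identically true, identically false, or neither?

identically true

NOT (NOT NOT z AND NOT z)
= NOT z OR z
= TRUE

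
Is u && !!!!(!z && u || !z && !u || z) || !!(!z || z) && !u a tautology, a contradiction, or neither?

tautology

u && !!!!(!z && u || !z && !u || z) || !!(!z || z) && !u
= u && !!!!(!z || z) || !!(!z || z) && !u   (distribution)
= u && !!(!z || z) || !!(!z || z) && !u   (double negation)
= !!(!z || z)   (distribution)
= !z || z   (double negation)
= true   (complement)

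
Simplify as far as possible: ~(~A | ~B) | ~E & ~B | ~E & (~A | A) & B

~(~A | ~B) | ~E & ~B | ~E & (~A | A) & B
= ~(~A | ~B) | ~E & ~B | ~E & B
= A & B | ~E & ~B | ~E & B
= A & B | ~E

A & B | ~E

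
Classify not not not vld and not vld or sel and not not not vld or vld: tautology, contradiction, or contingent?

tautology

not not not vld and not vld or sel and not not not vld or vld
= not not not vld and (not vld or sel) or vld   [distribution]
= not vld and (not vld or sel) or vld   [double negation]
= not vld or vld   [absorption]
= True   [complement]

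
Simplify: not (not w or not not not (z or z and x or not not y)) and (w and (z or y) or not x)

not (not w or not not not (z or z and x or not not y)) and (w and (z or y) or not x)
= not (not w or not (z or z and x or not not y)) and (w and (z or y) or not x)
= w and (z or z and x or not not y) and (w and (z or y) or not x)
= w and (z or z and x or y) and (w and (z or y) or not x)
= w and (z or y) and (w and (z or y) or not x)
= w and (z or y)

w and (z or y)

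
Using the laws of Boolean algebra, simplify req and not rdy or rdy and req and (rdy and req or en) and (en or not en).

req

req and not rdy or rdy and req and (rdy and req or en) and (en or not en)
= req and not rdy or rdy and req and (rdy and req or en)   — complement / identity
= req and not rdy or rdy and req   — absorption
= req   — distribution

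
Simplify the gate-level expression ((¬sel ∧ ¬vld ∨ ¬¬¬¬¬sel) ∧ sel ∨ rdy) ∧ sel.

rdy ∧ sel

((¬sel ∧ ¬vld ∨ ¬¬¬¬¬sel) ∧ sel ∨ rdy) ∧ sel
= ((¬sel ∧ ¬vld ∨ ¬¬¬sel) ∧ sel ∨ rdy) ∧ sel   [double negation]
= ((¬sel ∧ ¬vld ∨ ¬sel) ∧ sel ∨ rdy) ∧ sel   [double negation]
= (¬sel ∧ sel ∨ rdy) ∧ sel   [absorption]
= rdy ∧ sel   [complement / identity]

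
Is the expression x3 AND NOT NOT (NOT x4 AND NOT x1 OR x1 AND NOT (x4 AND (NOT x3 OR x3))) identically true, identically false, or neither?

x3 AND NOT NOT (NOT x4 AND NOT x1 OR x1 AND NOT (x4 AND (NOT x3 OR x3)))
= x3 AND NOT NOT (NOT x4 AND NOT x1 OR x1 AND NOT x4)   [complement / identity]
= x3 AND NOT NOT NOT x4   [distribution]
= x3 AND NOT x4   [double negation]
This depends on x3, x4, so it is not a constant.

neither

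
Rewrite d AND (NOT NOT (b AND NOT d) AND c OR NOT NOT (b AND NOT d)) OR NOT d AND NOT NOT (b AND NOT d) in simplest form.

b AND NOT d

d AND (NOT NOT (b AND NOT d) AND c OR NOT NOT (b AND NOT d)) OR NOT d AND NOT NOT (b AND NOT d)
= d AND NOT NOT (b AND NOT d) OR NOT d AND NOT NOT (b AND NOT d)   — absorption
= NOT NOT (b AND NOT d)   — distribution
= b AND NOT d   — double negation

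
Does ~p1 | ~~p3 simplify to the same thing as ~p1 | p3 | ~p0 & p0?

Yes

E1: ~p1 | ~~p3
    = ~p1 | p3   (double negation)
E2: ~p1 | p3 | ~p0 & p0
    = ~p1 | p3   (complement / identity)
Both reduce to ~p1 | p3, so they are equivalent.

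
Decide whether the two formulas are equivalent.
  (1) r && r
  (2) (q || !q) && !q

No

E1: r && r
    = r   [idempotence]
E2: (q || !q) && !q
    = !q   [complement / identity]
These differ: at q=0, r=0, E1 = 0 but E2 = 1.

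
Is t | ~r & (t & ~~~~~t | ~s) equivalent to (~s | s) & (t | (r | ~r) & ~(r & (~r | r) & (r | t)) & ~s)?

E1: t | ~r & (t & ~~~~~t | ~s)
    = t | ~r & (t & ~~~t | ~s)   — double negation
    = t | ~r & (t & ~t | ~s)   — double negation
    = t | ~r & ~s   — complement / identity
E2: (~s | s) & (t | (r | ~r) & ~(r & (~r | r) & (r | t)) & ~s)
    = (~s | s) & (t | (r | ~r) & ~(r & (r | t)) & ~s)   — complement / identity
    = (~s | s) & (t | ~(r & (r | t)) & ~s)   — complement / identity
    = t | ~(r & (r | t)) & ~s   — complement / identity
    = t | ~r & ~s   — absorption
Both reduce to t | ~r & ~s, so they are equivalent.

Yes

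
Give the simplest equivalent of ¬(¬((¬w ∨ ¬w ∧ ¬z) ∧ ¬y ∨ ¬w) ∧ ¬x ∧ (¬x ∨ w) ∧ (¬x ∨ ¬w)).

¬(¬((¬w ∨ ¬w ∧ ¬z) ∧ ¬y ∨ ¬w) ∧ ¬x ∧ (¬x ∨ w) ∧ (¬x ∨ ¬w))
= ¬(¬((¬w ∨ ¬w ∧ ¬z) ∧ ¬y ∨ ¬w) ∧ ¬x ∧ (¬x ∨ ¬w))   [absorption]
= ¬(¬(¬w ∧ ¬y ∨ ¬w) ∧ ¬x ∧ (¬x ∨ ¬w))   [absorption]
= ¬(¬(¬w ∧ ¬y ∨ ¬w) ∧ ¬x)   [absorption]
= ¬(¬¬w ∧ ¬x)   [absorption]
= ¬w ∨ x   [De Morgan]

¬w ∨ x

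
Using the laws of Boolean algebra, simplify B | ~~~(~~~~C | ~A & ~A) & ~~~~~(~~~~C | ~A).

B | ~C & A

B | ~~~(~~~~C | ~A & ~A) & ~~~~~(~~~~C | ~A)
= B | ~~~(~~~~C | ~A) & ~~~~~(~~~~C | ~A)
= B | ~~~(~~~~C | ~A) & ~~~(~~~~C | ~A)
= B | ~~~(~~~~C | ~A)
= B | ~(~~~~C | ~A)
= B | ~~~C & A
= B | ~C & A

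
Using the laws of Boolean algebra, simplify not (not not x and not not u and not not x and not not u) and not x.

not (not not x and not not u and not not x and not not u) and not x
= not (not not x and not not u) and not x   — idempotence
= (not x or not u) and not x   — De Morgan
= not x   — absorption

not x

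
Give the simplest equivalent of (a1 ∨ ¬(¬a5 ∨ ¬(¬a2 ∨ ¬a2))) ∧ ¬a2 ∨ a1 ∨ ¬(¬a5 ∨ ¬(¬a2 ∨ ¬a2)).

(a1 ∨ ¬(¬a5 ∨ ¬(¬a2 ∨ ¬a2))) ∧ ¬a2 ∨ a1 ∨ ¬(¬a5 ∨ ¬(¬a2 ∨ ¬a2))
= a1 ∨ ¬(¬a5 ∨ ¬(¬a2 ∨ ¬a2))   — absorption
= a1 ∨ a5 ∧ (¬a2 ∨ ¬a2)   — De Morgan
= a1 ∨ a5 ∧ ¬a2   — idempotence

a1 ∨ a5 ∧ ¬a2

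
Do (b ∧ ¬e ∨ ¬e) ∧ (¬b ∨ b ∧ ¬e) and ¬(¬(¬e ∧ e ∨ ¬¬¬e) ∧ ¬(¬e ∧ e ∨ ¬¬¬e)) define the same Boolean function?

E1: (b ∧ ¬e ∨ ¬e) ∧ (¬b ∨ b ∧ ¬e)
    = b ∧ ¬e ∨ ¬e ∧ ¬b   (distribution)
    = ¬e   (distribution)
E2: ¬(¬(¬e ∧ e ∨ ¬¬¬e) ∧ ¬(¬e ∧ e ∨ ¬¬¬e))
    = ¬¬(¬e ∧ e ∨ ¬¬¬e)   (idempotence)
    = ¬¬¬¬¬e   (complement / identity)
    = ¬¬¬e   (double negation)
    = ¬e   (double negation)
Both reduce to ¬e, so they are equivalent.

Yes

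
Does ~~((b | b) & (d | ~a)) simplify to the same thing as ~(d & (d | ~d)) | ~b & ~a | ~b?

No

E1: ~~((b | b) & (d | ~a))
    = (b | b) & (d | ~a)   — double negation
    = b & (d | ~a)   — idempotence
E2: ~(d & (d | ~d)) | ~b & ~a | ~b
    = ~(d & (d | ~d)) | ~b   — absorption
    = ~d | ~b   — complement / identity
These differ: at a=1, b=0, d=0, E1 = 0 but E2 = 1.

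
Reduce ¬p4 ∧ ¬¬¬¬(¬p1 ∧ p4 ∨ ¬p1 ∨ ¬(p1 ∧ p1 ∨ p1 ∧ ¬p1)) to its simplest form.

¬p4 ∧ ¬¬¬¬(¬p1 ∧ p4 ∨ ¬p1 ∨ ¬(p1 ∧ p1 ∨ p1 ∧ ¬p1))
= ¬p4 ∧ ¬¬¬¬(¬p1 ∨ ¬(p1 ∧ p1 ∨ p1 ∧ ¬p1))   (absorption)
= ¬p4 ∧ ¬¬¬(p1 ∧ (p1 ∧ p1 ∨ p1 ∧ ¬p1))   (De Morgan)
= ¬p4 ∧ ¬¬¬(p1 ∧ p1)   (distribution)
= ¬p4 ∧ ¬¬¬p1   (idempotence)
= ¬p4 ∧ ¬p1   (double negation)

¬p4 ∧ ¬p1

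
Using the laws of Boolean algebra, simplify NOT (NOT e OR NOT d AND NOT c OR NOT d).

e AND d

NOT (NOT e OR NOT d AND NOT c OR NOT d)
= NOT (NOT e OR NOT d)   [absorption]
= e AND d   [De Morgan]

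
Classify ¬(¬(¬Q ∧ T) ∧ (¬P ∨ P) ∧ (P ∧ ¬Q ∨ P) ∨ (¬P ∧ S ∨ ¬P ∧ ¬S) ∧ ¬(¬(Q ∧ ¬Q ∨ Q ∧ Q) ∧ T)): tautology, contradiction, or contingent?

contingent

¬(¬(¬Q ∧ T) ∧ (¬P ∨ P) ∧ (P ∧ ¬Q ∨ P) ∨ (¬P ∧ S ∨ ¬P ∧ ¬S) ∧ ¬(¬(Q ∧ ¬Q ∨ Q ∧ Q) ∧ T))
= ¬(¬(¬Q ∧ T) ∧ (P ∧ ¬Q ∨ P) ∨ (¬P ∧ S ∨ ¬P ∧ ¬S) ∧ ¬(¬(Q ∧ ¬Q ∨ Q ∧ Q) ∧ T))   — complement / identity
= ¬(¬(¬Q ∧ T) ∧ P ∨ (¬P ∧ S ∨ ¬P ∧ ¬S) ∧ ¬(¬(Q ∧ ¬Q ∨ Q ∧ Q) ∧ T))   — absorption
= ¬(¬(¬Q ∧ T) ∧ P ∨ (¬P ∧ S ∨ ¬P ∧ ¬S) ∧ ¬(¬Q ∧ T))   — distribution
= ¬(¬(¬Q ∧ T) ∧ P ∨ ¬P ∧ ¬(¬Q ∧ T))   — distribution
= ¬¬(¬Q ∧ T)   — distribution
= ¬Q ∧ T   — double negation
This depends on Q, T, so it is not a constant.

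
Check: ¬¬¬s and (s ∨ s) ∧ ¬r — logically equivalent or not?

No

E1: ¬¬¬s
    = ¬s
E2: (s ∨ s) ∧ ¬r
    = s ∧ ¬r
These differ: at r=0, s=0, E1 = 1 but E2 = 0.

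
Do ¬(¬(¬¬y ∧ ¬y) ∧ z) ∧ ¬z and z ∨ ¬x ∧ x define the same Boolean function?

No

E1: ¬(¬(¬¬y ∧ ¬y) ∧ z) ∧ ¬z
    = ¬((¬y ∨ y) ∧ z) ∧ ¬z   (De Morgan)
    = ¬z ∧ ¬z   (complement / identity)
    = ¬z   (idempotence)
E2: z ∨ ¬x ∧ x
    = z   (complement / identity)
These differ: at x=0, y=0, z=1, E1 = 0 but E2 = 1.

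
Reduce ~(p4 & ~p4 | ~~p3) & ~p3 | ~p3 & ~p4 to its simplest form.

~p3

~(p4 & ~p4 | ~~p3) & ~p3 | ~p3 & ~p4
= ~~~p3 & ~p3 | ~p3 & ~p4   (complement / identity)
= ~p3 & ~p3 | ~p3 & ~p4   (double negation)
= ~p3 | ~p3 & ~p4   (idempotence)
= ~p3   (absorption)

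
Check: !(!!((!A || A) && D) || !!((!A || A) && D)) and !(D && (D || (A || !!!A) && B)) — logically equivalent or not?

E1: !(!!((!A || A) && D) || !!((!A || A) && D))
    = !!!((!A || A) && D)   (idempotence)
    = !((!A || A) && D)   (double negation)
    = !D   (complement / identity)
E2: !(D && (D || (A || !!!A) && B))
    = !(D && (D || (A || !A) && B))   (double negation)
    = !(D && (D || B))   (complement / identity)
    = !D   (absorption)
Both reduce to !D, so they are equivalent.

Yes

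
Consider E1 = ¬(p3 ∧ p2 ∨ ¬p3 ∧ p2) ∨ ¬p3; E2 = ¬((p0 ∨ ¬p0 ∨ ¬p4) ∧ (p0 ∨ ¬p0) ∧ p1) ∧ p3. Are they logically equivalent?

E1: ¬(p3 ∧ p2 ∨ ¬p3 ∧ p2) ∨ ¬p3
    = ¬p2 ∨ ¬p3   — distribution
E2: ¬((p0 ∨ ¬p0 ∨ ¬p4) ∧ (p0 ∨ ¬p0) ∧ p1) ∧ p3
    = ¬((p0 ∨ ¬p0) ∧ p1) ∧ p3   — absorption
    = ¬p1 ∧ p3   — complement / identity
These differ: at p0=0, p1=0, p2=0, p3=0, p4=1, E1 = 1 but E2 = 0.

No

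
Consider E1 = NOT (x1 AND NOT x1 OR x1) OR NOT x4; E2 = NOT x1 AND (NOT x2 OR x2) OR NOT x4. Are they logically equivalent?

Yes

E1: NOT (x1 AND NOT x1 OR x1) OR NOT x4
    = NOT x1 OR NOT x4   [complement / identity]
E2: NOT x1 AND (NOT x2 OR x2) OR NOT x4
    = NOT x1 OR NOT x4   [complement / identity]
Both reduce to NOT x1 OR NOT x4, so they are equivalent.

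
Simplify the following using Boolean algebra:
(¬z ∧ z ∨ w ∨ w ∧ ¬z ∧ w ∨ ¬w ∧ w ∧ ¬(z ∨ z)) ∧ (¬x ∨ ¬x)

w ∧ ¬x

(¬z ∧ z ∨ w ∨ w ∧ ¬z ∧ w ∨ ¬w ∧ w ∧ ¬(z ∨ z)) ∧ (¬x ∨ ¬x)
= (w ∨ w ∧ ¬z ∧ w ∨ ¬w ∧ w ∧ ¬(z ∨ z)) ∧ (¬x ∨ ¬x)   — complement / identity
= (w ∨ w ∧ ¬z ∧ w ∨ ¬w ∧ w ∧ ¬z) ∧ (¬x ∨ ¬x)   — idempotence
= (w ∨ w ∧ ¬z) ∧ (¬x ∨ ¬x)   — distribution
= w ∧ (¬x ∨ ¬x)   — absorption
= w ∧ ¬x   — idempotence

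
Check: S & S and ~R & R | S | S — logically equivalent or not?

E1: S & S
    = S   (idempotence)
E2: ~R & R | S | S
    = S | S   (complement / identity)
    = S   (idempotence)
Both reduce to S, so they are equivalent.

Yes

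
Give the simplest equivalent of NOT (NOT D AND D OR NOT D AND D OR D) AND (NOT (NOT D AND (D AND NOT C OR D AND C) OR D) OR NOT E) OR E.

NOT (NOT D AND D OR NOT D AND D OR D) AND (NOT (NOT D AND (D AND NOT C OR D AND C) OR D) OR NOT E) OR E
= NOT (NOT D AND D OR NOT D AND D OR D) AND (NOT (NOT D AND D OR D) OR NOT E) OR E   [distribution]
= NOT (NOT D AND D OR D) AND (NOT (NOT D AND D OR D) OR NOT E) OR E   [complement / identity]
= NOT (NOT D AND D OR D) OR E   [absorption]
= NOT D OR E   [complement / identity]

NOT D OR E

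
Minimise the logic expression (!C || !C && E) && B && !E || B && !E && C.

B && !E

(!C || !C && E) && B && !E || B && !E && C
= !C && B && !E || B && !E && C
= B && !E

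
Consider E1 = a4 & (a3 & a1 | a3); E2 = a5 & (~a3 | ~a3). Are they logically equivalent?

E1: a4 & (a3 & a1 | a3)
    = a4 & a3   — absorption
E2: a5 & (~a3 | ~a3)
    = a5 & ~a3   — idempotence
These differ: at a1=1, a3=1, a4=1, a5=1, E1 = 1 but E2 = 0.

No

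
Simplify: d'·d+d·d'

0

d'·d+d·d'
= d·d'   [complement / identity]
= 0   [complement]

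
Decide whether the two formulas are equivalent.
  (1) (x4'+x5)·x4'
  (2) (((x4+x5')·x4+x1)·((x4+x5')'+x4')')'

Yes

E1: (x4'+x5)·x4'
    = x4'   — absorption
E2: (((x4+x5')·x4+x1)·((x4+x5')'+x4')')'
    = (((x4+x5')·x4+x1)·(x4+x5')·x4)'   — De Morgan
    = ((x4+x5')·x4)'   — absorption
    = x4'   — absorption
Both reduce to x4', so they are equivalent.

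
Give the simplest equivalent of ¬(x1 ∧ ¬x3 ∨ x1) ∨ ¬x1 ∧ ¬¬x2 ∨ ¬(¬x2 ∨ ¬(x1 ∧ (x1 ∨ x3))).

¬x1 ∨ x2

¬(x1 ∧ ¬x3 ∨ x1) ∨ ¬x1 ∧ ¬¬x2 ∨ ¬(¬x2 ∨ ¬(x1 ∧ (x1 ∨ x3)))
= ¬(x1 ∧ ¬x3 ∨ x1) ∨ ¬x1 ∧ ¬¬x2 ∨ x2 ∧ x1 ∧ (x1 ∨ x3)   [De Morgan]
= ¬(x1 ∧ ¬x3 ∨ x1) ∨ ¬x1 ∧ ¬¬x2 ∨ x2 ∧ x1   [absorption]
= ¬x1 ∨ ¬x1 ∧ ¬¬x2 ∨ x2 ∧ x1   [absorption]
= ¬x1 ∨ ¬x1 ∧ x2 ∨ x2 ∧ x1   [double negation]
= ¬x1 ∨ x2   [distribution]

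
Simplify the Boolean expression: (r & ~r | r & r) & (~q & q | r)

r

(r & ~r | r & r) & (~q & q | r)
= (r & ~r | r & r) & r   — complement / identity
= r & r   — distribution
= r   — idempotence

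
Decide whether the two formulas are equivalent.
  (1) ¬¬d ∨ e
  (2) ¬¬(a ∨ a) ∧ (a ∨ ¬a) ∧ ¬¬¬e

E1: ¬¬d ∨ e
    = d ∨ e   (double negation)
E2: ¬¬(a ∨ a) ∧ (a ∨ ¬a) ∧ ¬¬¬e
    = ¬¬a ∧ (a ∨ ¬a) ∧ ¬¬¬e   (idempotence)
    = a ∧ (a ∨ ¬a) ∧ ¬¬¬e   (double negation)
    = a ∧ ¬¬¬e   (complement / identity)
    = a ∧ ¬e   (double negation)
These differ: at a=0, d=1, e=1, E1 = 1 but E2 = 0.

No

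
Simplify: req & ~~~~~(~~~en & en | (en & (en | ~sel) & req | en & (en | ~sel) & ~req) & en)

req & ~~~~~(~~~en & en | (en & (en | ~sel) & req | en & (en | ~sel) & ~req) & en)
= req & ~~~(~~~en & en | (en & (en | ~sel) & req | en & (en | ~sel) & ~req) & en)   [double negation]
= req & ~~~(~~~en & en | en & (en | ~sel) & en)   [distribution]
= req & ~~~(~~~en & en | en & en)   [absorption]
= req & ~~~(~en & en | en & en)   [double negation]
= req & ~~~en   [distribution]
= req & ~en   [double negation]

req & ~en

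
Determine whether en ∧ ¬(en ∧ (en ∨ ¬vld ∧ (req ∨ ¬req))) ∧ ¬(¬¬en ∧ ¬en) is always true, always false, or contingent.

always false

en ∧ ¬(en ∧ (en ∨ ¬vld ∧ (req ∨ ¬req))) ∧ ¬(¬¬en ∧ ¬en)
= en ∧ ¬(en ∧ (en ∨ ¬vld)) ∧ ¬(¬¬en ∧ ¬en)   [complement / identity]
= en ∧ ¬en ∧ ¬(¬¬en ∧ ¬en)   [absorption]
= en ∧ ¬en ∧ (¬en ∨ en)   [De Morgan]
= en ∧ ¬en   [complement / identity]
= False   [complement]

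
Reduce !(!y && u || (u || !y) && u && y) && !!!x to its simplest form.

!(!y && u || (u || !y) && u && y) && !!!x
= !(!y && u || u && y) && !!!x   — absorption
= !u && !!!x   — distribution
= !u && !x   — double negation

!u && !x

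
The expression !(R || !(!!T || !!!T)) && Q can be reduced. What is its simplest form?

!R && Q

!(R || !(!!T || !!!T)) && Q
= !(R || !T && !!T) && Q
= !(R || !T && T) && Q
= !R && Q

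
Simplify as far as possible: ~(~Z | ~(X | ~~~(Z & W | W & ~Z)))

Z & (X | ~W)

~(~Z | ~(X | ~~~(Z & W | W & ~Z)))
= ~(~Z | ~(X | ~~~W))   (distribution)
= ~(~Z | ~(X | ~W))   (double negation)
= Z & (X | ~W)   (De Morgan)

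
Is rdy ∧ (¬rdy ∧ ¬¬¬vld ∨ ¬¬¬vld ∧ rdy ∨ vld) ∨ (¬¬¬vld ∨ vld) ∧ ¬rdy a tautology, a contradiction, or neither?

tautology

rdy ∧ (¬rdy ∧ ¬¬¬vld ∨ ¬¬¬vld ∧ rdy ∨ vld) ∨ (¬¬¬vld ∨ vld) ∧ ¬rdy
= rdy ∧ (¬¬¬vld ∨ vld) ∨ (¬¬¬vld ∨ vld) ∧ ¬rdy   — distribution
= ¬¬¬vld ∨ vld   — distribution
= ¬vld ∨ vld   — double negation
= True   — complement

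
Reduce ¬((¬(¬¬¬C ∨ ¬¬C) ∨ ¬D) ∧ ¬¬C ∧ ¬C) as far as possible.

¬((¬(¬¬¬C ∨ ¬¬C) ∨ ¬D) ∧ ¬¬C ∧ ¬C)
= ¬((¬¬C ∧ ¬C ∨ ¬D) ∧ ¬¬C ∧ ¬C)
= ¬(¬¬C ∧ ¬C)
= ¬C ∨ C
= True

True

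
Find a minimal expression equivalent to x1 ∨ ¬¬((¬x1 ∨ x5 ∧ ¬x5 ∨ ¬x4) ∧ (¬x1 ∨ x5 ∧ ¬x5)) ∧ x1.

x1 ∨ ¬¬((¬x1 ∨ x5 ∧ ¬x5 ∨ ¬x4) ∧ (¬x1 ∨ x5 ∧ ¬x5)) ∧ x1
= x1 ∨ ¬¬(¬x1 ∨ x5 ∧ ¬x5) ∧ x1
= x1 ∨ ¬¬¬x1 ∧ x1
= x1 ∨ ¬x1 ∧ x1
= x1

x1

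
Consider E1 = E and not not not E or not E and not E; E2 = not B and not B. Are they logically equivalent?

No

E1: E and not not not E or not E and not E
    = E and not E or not E and not E   (double negation)
    = not E   (distribution)
E2: not B and not B
    = not B   (idempotence)
These differ: at B=1, E=0, E1 = 1 but E2 = 0.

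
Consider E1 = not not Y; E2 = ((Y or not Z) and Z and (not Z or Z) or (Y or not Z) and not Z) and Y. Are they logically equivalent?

E1: not not Y
    = Y
E2: ((Y or not Z) and Z and (not Z or Z) or (Y or not Z) and not Z) and Y
    = ((Y or not Z) and Z or (Y or not Z) and not Z) and Y
    = (Y or not Z) and Y
    = Y
Both reduce to Y, so they are equivalent.

Yes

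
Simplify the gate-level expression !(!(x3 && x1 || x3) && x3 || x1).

!(!(x3 && x1 || x3) && x3 || x1)
= !(!x3 && x3 || x1)   [absorption]
= !x1   [complement / identity]

!x1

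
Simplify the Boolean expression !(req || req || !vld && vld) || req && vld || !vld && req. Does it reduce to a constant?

true

!(req || req || !vld && vld) || req && vld || !vld && req
= !(req || req) || req && vld || !vld && req   [complement / identity]
= !(req || req) || req   [distribution]
= !req || req   [idempotence]
= true   [complement]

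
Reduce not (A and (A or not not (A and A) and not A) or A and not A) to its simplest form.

not (A and (A or not not (A and A) and not A) or A and not A)
= not (A and (A or A and A and not A) or A and not A)   (double negation)
= not (A and (A or A and not A) or A and not A)   (idempotence)
= not (A and A or A and not A)   (complement / identity)
= not A   (distribution)

not A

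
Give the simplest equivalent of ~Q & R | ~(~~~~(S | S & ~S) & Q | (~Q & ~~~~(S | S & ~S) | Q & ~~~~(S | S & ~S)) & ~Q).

~Q & R | ~(~~~~(S | S & ~S) & Q | (~Q & ~~~~(S | S & ~S) | Q & ~~~~(S | S & ~S)) & ~Q)
= ~Q & R | ~(~~~~(S | S & ~S) & Q | ~~~~(S | S & ~S) & ~Q)   [distribution]
= ~Q & R | ~~~~~(S | S & ~S)   [distribution]
= ~Q & R | ~~~(S | S & ~S)   [double negation]
= ~Q & R | ~~~S   [complement / identity]
= ~Q & R | ~S   [double negation]

~Q & R | ~S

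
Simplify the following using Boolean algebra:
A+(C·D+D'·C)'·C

A

A+(C·D+D'·C)'·C
= A+C'·C   (distribution)
= A   (complement / identity)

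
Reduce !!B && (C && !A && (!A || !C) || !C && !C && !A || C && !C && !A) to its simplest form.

!!B && (C && !A && (!A || !C) || !C && !C && !A || C && !C && !A)
= !!B && (C && !A && (!A || !C) || !C && !A)   — distribution
= !!B && (C && !A || !C && !A)   — absorption
= B && (C && !A || !C && !A)   — double negation
= B && !A   — distribution

B && !A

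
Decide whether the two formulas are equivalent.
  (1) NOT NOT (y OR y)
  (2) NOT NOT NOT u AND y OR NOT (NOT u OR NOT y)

Yes

E1: NOT NOT (y OR y)
    = NOT NOT y   (idempotence)
    = y   (double negation)
E2: NOT NOT NOT u AND y OR NOT (NOT u OR NOT y)
    = NOT NOT NOT u AND y OR u AND y   (De Morgan)
    = NOT u AND y OR u AND y   (double negation)
    = y   (distribution)
Both reduce to y, so they are equivalent.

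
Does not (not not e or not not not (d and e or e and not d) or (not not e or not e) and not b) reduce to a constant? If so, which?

not (not not e or not not not (d and e or e and not d) or (not not e or not e) and not b)
= not (not not e or not (d and e or e and not d) or (not not e or not e) and not b)   (double negation)
= not (not not e or not e or (not not e or not e) and not b)   (distribution)
= not (not not e or not e)   (absorption)
= not e and e   (De Morgan)
= False   (complement)

yes, False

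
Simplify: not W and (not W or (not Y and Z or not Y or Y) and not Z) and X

not W and X

not W and (not W or (not Y and Z or not Y or Y) and not Z) and X
= not W and (not W or (not Y or Y) and not Z) and X   (absorption)
= not W and (not W or not Z) and X   (complement / identity)
= not W and X   (absorption)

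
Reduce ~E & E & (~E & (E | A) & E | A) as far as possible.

0

~E & E & (~E & (E | A) & E | A)
= ~E & E & (~E & E | A)   (absorption)
= ~E & E   (absorption)
= 0   (complement)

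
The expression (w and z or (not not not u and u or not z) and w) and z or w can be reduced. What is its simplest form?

w

(w and z or (not not not u and u or not z) and w) and z or w
= (w and z or (not u and u or not z) and w) and z or w   [double negation]
= (w and z or not z and w) and z or w   [complement / identity]
= w and z or w   [distribution]
= w   [absorption]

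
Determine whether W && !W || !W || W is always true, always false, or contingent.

always true

W && !W || !W || W
= !W || W   (complement / identity)
= true   (complement)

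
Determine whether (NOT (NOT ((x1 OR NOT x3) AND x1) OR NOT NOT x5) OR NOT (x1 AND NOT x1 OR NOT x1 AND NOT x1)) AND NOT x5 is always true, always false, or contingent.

(NOT (NOT ((x1 OR NOT x3) AND x1) OR NOT NOT x5) OR NOT (x1 AND NOT x1 OR NOT x1 AND NOT x1)) AND NOT x5
= (NOT (NOT ((x1 OR NOT x3) AND x1) OR NOT NOT x5) OR NOT NOT x1) AND NOT x5   (distribution)
= (NOT (NOT x1 OR NOT NOT x5) OR NOT NOT x1) AND NOT x5   (absorption)
= (x1 AND NOT x5 OR NOT NOT x1) AND NOT x5   (De Morgan)
= (x1 AND NOT x5 OR x1) AND NOT x5   (double negation)
= x1 AND NOT x5   (absorption)
This depends on x1, x5, so it is not a constant.

contingent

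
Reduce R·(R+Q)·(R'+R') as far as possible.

R·(R+Q)·(R'+R')
= R·(R'+R')
= R·R'
= 0

0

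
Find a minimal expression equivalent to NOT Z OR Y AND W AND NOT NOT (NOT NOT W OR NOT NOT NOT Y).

NOT Z OR Y AND W AND NOT NOT (NOT NOT W OR NOT NOT NOT Y)
= NOT Z OR Y AND W AND NOT (NOT W AND NOT NOT Y)   [De Morgan]
= NOT Z OR Y AND W AND (W OR NOT Y)   [De Morgan]
= NOT Z OR Y AND W   [absorption]

NOT Z OR Y AND W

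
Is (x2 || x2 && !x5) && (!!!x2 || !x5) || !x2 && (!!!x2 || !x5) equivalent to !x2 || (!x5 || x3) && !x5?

Yes

E1: (x2 || x2 && !x5) && (!!!x2 || !x5) || !x2 && (!!!x2 || !x5)
    = x2 && (!!!x2 || !x5) || !x2 && (!!!x2 || !x5)   (absorption)
    = !!!x2 || !x5   (distribution)
    = !x2 || !x5   (double negation)
E2: !x2 || (!x5 || x3) && !x5
    = !x2 || !x5   (absorption)
Both reduce to !x2 || !x5, so they are equivalent.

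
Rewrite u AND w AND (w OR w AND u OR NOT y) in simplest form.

u AND w AND (w OR w AND u OR NOT y)
= u AND w AND (w OR NOT y)   (absorption)
= u AND w   (absorption)

u AND w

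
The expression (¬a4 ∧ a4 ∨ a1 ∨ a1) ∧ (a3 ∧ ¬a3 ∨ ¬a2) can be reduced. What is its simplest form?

(¬a4 ∧ a4 ∨ a1 ∨ a1) ∧ (a3 ∧ ¬a3 ∨ ¬a2)
= (¬a4 ∧ a4 ∨ a1 ∨ a1) ∧ ¬a2   (complement / identity)
= (a1 ∨ a1) ∧ ¬a2   (complement / identity)
= a1 ∧ ¬a2   (idempotence)

a1 ∧ ¬a2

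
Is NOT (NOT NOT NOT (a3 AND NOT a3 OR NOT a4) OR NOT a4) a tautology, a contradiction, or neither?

NOT (NOT NOT NOT (a3 AND NOT a3 OR NOT a4) OR NOT a4)
= NOT (NOT NOT NOT NOT a4 OR NOT a4)   [complement / identity]
= NOT NOT NOT a4 AND a4   [De Morgan]
= NOT a4 AND a4   [double negation]
= FALSE   [complement]

contradiction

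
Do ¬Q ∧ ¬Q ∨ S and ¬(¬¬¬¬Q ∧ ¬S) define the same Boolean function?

E1: ¬Q ∧ ¬Q ∨ S
    = ¬Q ∨ S   (idempotence)
E2: ¬(¬¬¬¬Q ∧ ¬S)
    = ¬¬¬Q ∨ S   (De Morgan)
    = ¬Q ∨ S   (double negation)
Both reduce to ¬Q ∨ S, so they are equivalent.

Yes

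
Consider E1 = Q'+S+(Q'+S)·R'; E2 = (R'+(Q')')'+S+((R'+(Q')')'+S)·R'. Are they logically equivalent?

No

E1: Q'+S+(Q'+S)·R'
    = Q'+S   (absorption)
E2: (R'+(Q')')'+S+((R'+(Q')')'+S)·R'
    = (R'+(Q')')'+S   (absorption)
    = R·Q'+S   (De Morgan)
These differ: at Q=0, R=0, S=0, E1 = 1 but E2 = 0.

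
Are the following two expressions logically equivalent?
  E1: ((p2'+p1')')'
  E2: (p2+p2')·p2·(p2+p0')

No

E1: ((p2'+p1')')'
    = p2'+p1'   — double negation
E2: (p2+p2')·p2·(p2+p0')
    = p2·(p2+p0')   — complement / identity
    = p2   — absorption
These differ: at p0=1, p1=1, p2=0, E1 = 1 but E2 = 0.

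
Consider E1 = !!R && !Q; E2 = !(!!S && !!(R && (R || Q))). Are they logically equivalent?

E1: !!R && !Q
    = R && !Q   [double negation]
E2: !(!!S && !!(R && (R || Q)))
    = !(!!S && !!R)   [absorption]
    = !S || !R   [De Morgan]
These differ: at Q=0, R=0, S=0, E1 = 0 but E2 = 1.

No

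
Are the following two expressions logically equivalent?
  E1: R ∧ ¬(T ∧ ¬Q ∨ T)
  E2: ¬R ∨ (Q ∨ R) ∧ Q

No

E1: R ∧ ¬(T ∧ ¬Q ∨ T)
    = R ∧ ¬T
E2: ¬R ∨ (Q ∨ R) ∧ Q
    = ¬R ∨ Q
These differ: at Q=1, R=0, T=1, E1 = 0 but E2 = 1.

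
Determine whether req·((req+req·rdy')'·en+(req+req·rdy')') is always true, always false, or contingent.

always false

req·((req+req·rdy')'·en+(req+req·rdy')')
= req·(req+req·rdy')'   [absorption]
= req·req'   [absorption]
= 0   [complement]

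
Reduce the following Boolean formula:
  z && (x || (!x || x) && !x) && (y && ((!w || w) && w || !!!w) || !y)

z

z && (x || (!x || x) && !x) && (y && ((!w || w) && w || !!!w) || !y)
= z && (x || (!x || x) && !x) && (y && ((!w || w) && w || !w) || !y)   [double negation]
= z && (x || (!x || x) && !x) && (y && (w || !w) || !y)   [complement / identity]
= z && (x || (!x || x) && !x) && (y || !y)   [complement / identity]
= z && (x || !x) && (y || !y)   [complement / identity]
= z && (y || !y)   [complement / identity]
= z   [complement / identity]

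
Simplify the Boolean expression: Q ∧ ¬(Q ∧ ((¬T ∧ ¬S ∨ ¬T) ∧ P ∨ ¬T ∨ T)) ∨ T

T

Q ∧ ¬(Q ∧ ((¬T ∧ ¬S ∨ ¬T) ∧ P ∨ ¬T ∨ T)) ∨ T
= Q ∧ ¬(Q ∧ (¬T ∧ P ∨ ¬T ∨ T)) ∨ T   (absorption)
= Q ∧ ¬(Q ∧ (¬T ∨ T)) ∨ T   (absorption)
= Q ∧ ¬Q ∨ T   (complement / identity)
= T   (complement / identity)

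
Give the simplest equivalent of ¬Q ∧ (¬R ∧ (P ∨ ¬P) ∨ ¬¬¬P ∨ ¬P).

¬Q ∧ (¬R ∨ ¬P)

¬Q ∧ (¬R ∧ (P ∨ ¬P) ∨ ¬¬¬P ∨ ¬P)
= ¬Q ∧ (¬R ∨ ¬¬¬P ∨ ¬P)   [complement / identity]
= ¬Q ∧ (¬R ∨ ¬P ∨ ¬P)   [double negation]
= ¬Q ∧ (¬R ∨ ¬P)   [idempotence]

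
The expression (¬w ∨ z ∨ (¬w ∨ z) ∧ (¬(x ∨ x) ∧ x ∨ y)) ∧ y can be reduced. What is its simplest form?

(¬w ∨ z) ∧ y

(¬w ∨ z ∨ (¬w ∨ z) ∧ (¬(x ∨ x) ∧ x ∨ y)) ∧ y
= (¬w ∨ z ∨ (¬w ∨ z) ∧ (¬x ∧ x ∨ y)) ∧ y   — idempotence
= (¬w ∨ z ∨ (¬w ∨ z) ∧ y) ∧ y   — complement / identity
= (¬w ∨ z) ∧ y   — absorption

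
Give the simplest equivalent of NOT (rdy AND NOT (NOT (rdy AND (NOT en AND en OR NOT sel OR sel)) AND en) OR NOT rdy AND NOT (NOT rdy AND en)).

NOT rdy AND en

NOT (rdy AND NOT (NOT (rdy AND (NOT en AND en OR NOT sel OR sel)) AND en) OR NOT rdy AND NOT (NOT rdy AND en))
= NOT (rdy AND NOT (NOT (rdy AND (NOT sel OR sel)) AND en) OR NOT rdy AND NOT (NOT rdy AND en))   [complement / identity]
= NOT (rdy AND NOT (NOT rdy AND en) OR NOT rdy AND NOT (NOT rdy AND en))   [complement / identity]
= NOT NOT (NOT rdy AND en)   [distribution]
= NOT rdy AND en   [double negation]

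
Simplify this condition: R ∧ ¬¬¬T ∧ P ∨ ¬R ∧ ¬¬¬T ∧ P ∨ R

¬T ∧ P ∨ R

R ∧ ¬¬¬T ∧ P ∨ ¬R ∧ ¬¬¬T ∧ P ∨ R
= ¬¬¬T ∧ P ∨ R   (distribution)
= ¬T ∧ P ∨ R   (double negation)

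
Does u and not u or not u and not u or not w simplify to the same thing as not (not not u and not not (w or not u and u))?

E1: u and not u or not u and not u or not w
    = not u or not w   [distribution]
E2: not (not not u and not not (w or not u and u))
    = not u or not (w or not u and u)   [De Morgan]
    = not u or not w   [complement / identity]
Both reduce to not u or not w, so they are equivalent.

Yes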